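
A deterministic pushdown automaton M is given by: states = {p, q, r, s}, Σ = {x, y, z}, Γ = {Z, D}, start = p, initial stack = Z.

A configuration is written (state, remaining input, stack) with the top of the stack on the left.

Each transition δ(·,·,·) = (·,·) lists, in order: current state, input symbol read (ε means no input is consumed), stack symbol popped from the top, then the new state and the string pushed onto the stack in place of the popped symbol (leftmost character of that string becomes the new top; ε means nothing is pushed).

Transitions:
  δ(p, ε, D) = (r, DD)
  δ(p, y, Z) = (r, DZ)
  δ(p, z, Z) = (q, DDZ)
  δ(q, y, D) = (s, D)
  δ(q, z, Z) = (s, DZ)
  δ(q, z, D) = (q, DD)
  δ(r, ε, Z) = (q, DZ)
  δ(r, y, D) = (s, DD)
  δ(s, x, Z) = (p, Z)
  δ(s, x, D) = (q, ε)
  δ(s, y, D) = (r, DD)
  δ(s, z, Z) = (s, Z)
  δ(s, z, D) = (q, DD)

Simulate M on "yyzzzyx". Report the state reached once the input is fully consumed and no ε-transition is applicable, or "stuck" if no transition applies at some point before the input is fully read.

(p, yyzzzyx, Z) ⊢ (r, yzzzyx, DZ) ⊢ (s, zzzyx, DDZ) ⊢ (q, zzyx, DDDZ) ⊢ (q, zyx, DDDDZ) ⊢ (q, yx, DDDDDZ) ⊢ (s, x, DDDDDZ) ⊢ (q, ε, DDDDZ)
All input consumed; M is in state q.

q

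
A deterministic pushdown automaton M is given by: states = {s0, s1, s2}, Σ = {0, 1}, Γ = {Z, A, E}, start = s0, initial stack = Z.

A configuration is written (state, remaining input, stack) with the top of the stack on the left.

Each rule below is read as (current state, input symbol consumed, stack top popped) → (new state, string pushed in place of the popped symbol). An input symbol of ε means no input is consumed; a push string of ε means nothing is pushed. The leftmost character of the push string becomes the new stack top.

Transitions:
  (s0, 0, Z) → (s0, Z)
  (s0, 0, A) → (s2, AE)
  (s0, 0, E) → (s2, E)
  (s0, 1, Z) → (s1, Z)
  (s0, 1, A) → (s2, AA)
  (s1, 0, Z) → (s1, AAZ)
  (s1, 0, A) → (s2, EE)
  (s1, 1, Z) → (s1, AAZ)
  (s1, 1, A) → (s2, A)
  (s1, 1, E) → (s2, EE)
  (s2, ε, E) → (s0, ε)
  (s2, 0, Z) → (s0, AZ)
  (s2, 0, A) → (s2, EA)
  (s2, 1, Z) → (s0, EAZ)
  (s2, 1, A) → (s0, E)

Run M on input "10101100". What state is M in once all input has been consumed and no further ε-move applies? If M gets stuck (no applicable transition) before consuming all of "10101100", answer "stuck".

(s0, 10101100, Z) ⊢ (s1, 0101100, Z) ⊢ (s1, 101100, AAZ) ⊢ (s2, 01100, AAZ) ⊢ (s2, 1100, EAAZ) ⊢ (s0, 1100, AAZ) ⊢ (s2, 100, AAAZ) ⊢ (s0, 00, EAAZ) ⊢ (s2, 0, EAAZ) ⊢ (s0, 0, AAZ) ⊢ (s2, ε, AEAZ)
All input consumed; M is in state s2.

s2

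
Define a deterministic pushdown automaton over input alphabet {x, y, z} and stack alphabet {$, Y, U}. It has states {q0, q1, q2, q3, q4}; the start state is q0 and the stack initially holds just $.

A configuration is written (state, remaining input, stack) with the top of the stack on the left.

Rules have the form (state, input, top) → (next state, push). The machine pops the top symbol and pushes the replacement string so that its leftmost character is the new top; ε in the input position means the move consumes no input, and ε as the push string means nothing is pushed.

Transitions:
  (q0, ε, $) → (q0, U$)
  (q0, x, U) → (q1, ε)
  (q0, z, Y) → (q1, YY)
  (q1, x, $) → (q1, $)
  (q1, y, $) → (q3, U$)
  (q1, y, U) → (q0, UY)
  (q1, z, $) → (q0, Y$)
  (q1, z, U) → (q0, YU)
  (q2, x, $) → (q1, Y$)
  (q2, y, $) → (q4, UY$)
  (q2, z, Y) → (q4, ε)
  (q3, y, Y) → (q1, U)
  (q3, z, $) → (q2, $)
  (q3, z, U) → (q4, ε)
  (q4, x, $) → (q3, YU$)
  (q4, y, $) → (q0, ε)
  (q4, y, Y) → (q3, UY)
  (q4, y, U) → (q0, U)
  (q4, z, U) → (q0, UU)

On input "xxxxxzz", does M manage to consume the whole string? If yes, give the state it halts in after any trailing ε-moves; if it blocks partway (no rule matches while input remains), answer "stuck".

(q0, xxxxxzz, $)
  ε-move, top $: go to q0, push U$ → (q0, xxxxxzz, U$)
  read x, top U: go to q1, push ε → (q1, xxxxzz, $)
  read x, top $: go to q1, push $ → (q1, xxxzz, $)
  read x, top $: go to q1, push $ → (q1, xxzz, $)
  read x, top $: go to q1, push $ → (q1, xzz, $)
  read x, top $: go to q1, push $ → (q1, zz, $)
  read z, top $: go to q0, push Y$ → (q0, z, Y$)
  read z, top Y: go to q1, push YY → (q1, ε, YY$)
All input consumed; M is in state q1.

q1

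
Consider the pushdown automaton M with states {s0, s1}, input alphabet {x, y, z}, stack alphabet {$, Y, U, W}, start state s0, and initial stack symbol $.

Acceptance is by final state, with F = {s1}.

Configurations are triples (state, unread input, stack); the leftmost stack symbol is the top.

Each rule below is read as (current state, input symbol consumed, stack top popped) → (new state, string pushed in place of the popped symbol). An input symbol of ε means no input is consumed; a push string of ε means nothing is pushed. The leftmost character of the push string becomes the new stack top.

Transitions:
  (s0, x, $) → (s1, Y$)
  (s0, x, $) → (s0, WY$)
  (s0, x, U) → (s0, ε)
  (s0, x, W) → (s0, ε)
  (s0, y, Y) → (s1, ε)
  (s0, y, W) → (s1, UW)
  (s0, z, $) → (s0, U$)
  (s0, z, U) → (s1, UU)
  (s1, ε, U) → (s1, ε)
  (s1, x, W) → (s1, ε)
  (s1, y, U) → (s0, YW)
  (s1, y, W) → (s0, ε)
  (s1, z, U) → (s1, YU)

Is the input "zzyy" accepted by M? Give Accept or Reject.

Accept

One accepting computation: (s0, zzyy, $) ⊢ (s0, zyy, U$) ⊢ (s1, yy, UU$) ⊢ (s0, y, YWU$) ⊢ (s1, ε, WU$)
All input consumed and state s1 ∈ F.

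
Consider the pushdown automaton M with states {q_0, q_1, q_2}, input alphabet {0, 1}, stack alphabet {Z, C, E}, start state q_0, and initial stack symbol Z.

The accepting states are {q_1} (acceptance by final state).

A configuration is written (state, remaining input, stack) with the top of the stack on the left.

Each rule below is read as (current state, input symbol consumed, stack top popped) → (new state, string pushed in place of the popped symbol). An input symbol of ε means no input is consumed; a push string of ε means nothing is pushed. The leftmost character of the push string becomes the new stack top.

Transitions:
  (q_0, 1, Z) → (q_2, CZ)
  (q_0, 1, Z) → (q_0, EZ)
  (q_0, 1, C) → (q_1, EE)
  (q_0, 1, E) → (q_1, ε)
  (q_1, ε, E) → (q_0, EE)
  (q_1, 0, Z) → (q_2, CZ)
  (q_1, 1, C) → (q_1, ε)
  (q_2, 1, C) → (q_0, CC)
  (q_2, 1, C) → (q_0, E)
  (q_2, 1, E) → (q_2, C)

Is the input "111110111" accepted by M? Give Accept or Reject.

Reject

No computation consumes all input and reaches a final state.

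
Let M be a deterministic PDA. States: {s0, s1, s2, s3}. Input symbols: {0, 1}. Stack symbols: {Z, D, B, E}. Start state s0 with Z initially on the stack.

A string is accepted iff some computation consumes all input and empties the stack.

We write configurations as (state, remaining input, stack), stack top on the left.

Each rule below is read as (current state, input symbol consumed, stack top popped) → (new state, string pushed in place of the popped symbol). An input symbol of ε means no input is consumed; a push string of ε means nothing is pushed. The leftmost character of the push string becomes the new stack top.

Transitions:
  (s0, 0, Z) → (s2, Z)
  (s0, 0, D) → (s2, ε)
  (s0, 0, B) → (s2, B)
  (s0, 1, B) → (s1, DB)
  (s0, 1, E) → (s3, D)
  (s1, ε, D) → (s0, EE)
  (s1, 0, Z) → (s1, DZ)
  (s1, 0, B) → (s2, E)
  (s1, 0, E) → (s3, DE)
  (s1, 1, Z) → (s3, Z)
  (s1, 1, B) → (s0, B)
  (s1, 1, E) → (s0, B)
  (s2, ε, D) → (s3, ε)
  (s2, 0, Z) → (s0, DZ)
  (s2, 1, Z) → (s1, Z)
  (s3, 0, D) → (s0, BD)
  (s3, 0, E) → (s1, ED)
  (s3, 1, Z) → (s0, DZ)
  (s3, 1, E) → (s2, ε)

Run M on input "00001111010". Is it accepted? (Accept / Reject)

(s0, 00001111010, Z) ⊢ (s2, 0001111010, Z) ⊢ (s0, 001111010, DZ) ⊢ (s2, 01111010, Z) ⊢ (s0, 1111010, DZ)
No transition applies at (s0, 1111010, DZ); input not fully consumed.

Reject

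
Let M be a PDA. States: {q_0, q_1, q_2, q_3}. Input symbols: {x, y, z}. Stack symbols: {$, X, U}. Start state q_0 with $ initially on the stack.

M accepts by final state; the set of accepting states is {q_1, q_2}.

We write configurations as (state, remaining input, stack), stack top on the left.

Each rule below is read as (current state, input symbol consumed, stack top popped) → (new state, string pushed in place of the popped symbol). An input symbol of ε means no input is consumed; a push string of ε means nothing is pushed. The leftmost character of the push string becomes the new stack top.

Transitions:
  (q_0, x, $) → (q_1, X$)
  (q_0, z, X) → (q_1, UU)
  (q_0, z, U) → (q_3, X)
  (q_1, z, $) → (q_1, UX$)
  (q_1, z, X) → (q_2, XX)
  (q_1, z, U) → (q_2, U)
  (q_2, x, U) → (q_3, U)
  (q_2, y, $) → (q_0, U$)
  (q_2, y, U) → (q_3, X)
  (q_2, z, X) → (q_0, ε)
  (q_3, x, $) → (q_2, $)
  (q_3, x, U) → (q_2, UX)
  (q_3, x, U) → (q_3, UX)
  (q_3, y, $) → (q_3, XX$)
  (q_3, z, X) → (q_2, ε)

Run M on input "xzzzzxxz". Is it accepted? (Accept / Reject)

Reject

No computation consumes all input and reaches a final state.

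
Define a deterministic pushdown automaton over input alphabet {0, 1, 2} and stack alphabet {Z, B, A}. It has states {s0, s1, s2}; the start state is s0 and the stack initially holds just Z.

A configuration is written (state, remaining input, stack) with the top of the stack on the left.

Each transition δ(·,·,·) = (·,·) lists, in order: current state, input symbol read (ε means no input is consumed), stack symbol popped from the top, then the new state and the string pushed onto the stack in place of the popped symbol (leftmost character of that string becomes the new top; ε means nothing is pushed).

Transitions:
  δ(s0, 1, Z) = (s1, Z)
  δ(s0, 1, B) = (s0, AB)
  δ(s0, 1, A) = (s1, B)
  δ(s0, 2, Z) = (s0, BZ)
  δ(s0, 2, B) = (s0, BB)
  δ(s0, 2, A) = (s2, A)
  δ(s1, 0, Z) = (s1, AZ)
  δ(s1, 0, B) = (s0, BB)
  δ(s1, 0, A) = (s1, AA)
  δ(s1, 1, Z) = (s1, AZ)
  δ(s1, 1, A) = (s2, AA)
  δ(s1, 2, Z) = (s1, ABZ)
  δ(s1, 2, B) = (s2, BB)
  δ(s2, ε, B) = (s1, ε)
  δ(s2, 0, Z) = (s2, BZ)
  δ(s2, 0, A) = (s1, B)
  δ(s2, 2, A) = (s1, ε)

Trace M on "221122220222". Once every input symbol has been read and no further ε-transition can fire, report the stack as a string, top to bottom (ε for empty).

(s0, 221122220222, Z)
  read 2, top Z: go to s0, push BZ → (s0, 21122220222, BZ)
  read 2, top B: go to s0, push BB → (s0, 1122220222, BBZ)
  read 1, top B: go to s0, push AB → (s0, 122220222, ABBZ)
  read 1, top A: go to s1, push B → (s1, 22220222, BBBZ)
  read 2, top B: go to s2, push BB → (s2, 2220222, BBBBZ)
  ε-move, top B: go to s1, push ε → (s1, 2220222, BBBZ)
  read 2, top B: go to s2, push BB → (s2, 220222, BBBBZ)
  ε-move, top B: go to s1, push ε → (s1, 220222, BBBZ)
  read 2, top B: go to s2, push BB → (s2, 20222, BBBBZ)
  ε-move, top B: go to s1, push ε → (s1, 20222, BBBZ)
  read 2, top B: go to s2, push BB → (s2, 0222, BBBBZ)
  ε-move, top B: go to s1, push ε → (s1, 0222, BBBZ)
  read 0, top B: go to s0, push BB → (s0, 222, BBBBZ)
  read 2, top B: go to s0, push BB → (s0, 22, BBBBBZ)
  read 2, top B: go to s0, push BB → (s0, 2, BBBBBBZ)
  read 2, top B: go to s0, push BB → (s0, ε, BBBBBBBZ)
All input consumed in state s0 with stack BBBBBBBZ.

BBBBBBBZ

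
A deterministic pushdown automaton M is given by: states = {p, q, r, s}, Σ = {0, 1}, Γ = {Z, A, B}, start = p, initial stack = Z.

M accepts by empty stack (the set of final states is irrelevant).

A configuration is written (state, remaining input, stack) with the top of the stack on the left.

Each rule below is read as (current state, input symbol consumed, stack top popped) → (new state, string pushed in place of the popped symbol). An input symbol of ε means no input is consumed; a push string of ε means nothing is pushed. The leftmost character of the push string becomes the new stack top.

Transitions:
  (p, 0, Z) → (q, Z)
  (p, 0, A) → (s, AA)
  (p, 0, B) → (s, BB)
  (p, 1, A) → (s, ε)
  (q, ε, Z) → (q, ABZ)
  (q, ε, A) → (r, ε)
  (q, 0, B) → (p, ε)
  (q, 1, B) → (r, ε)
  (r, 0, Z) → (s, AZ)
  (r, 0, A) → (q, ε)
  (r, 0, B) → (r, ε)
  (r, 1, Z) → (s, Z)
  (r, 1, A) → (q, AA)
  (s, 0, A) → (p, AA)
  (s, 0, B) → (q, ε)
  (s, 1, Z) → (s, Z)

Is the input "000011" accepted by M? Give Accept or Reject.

(p, 000011, Z)
  read 0, top Z: go to q, push Z → (q, 00011, Z)
  ε-move, top Z: go to q, push ABZ → (q, 00011, ABZ)
  ε-move, top A: go to r, push ε → (r, 00011, BZ)
  read 0, top B: go to r, push ε → (r, 0011, Z)
  read 0, top Z: go to s, push AZ → (s, 011, AZ)
  read 0, top A: go to p, push AA → (p, 11, AAZ)
  read 1, top A: go to s, push ε → (s, 1, AZ)
No transition applies at (s, 1, AZ); input not fully consumed.

Reject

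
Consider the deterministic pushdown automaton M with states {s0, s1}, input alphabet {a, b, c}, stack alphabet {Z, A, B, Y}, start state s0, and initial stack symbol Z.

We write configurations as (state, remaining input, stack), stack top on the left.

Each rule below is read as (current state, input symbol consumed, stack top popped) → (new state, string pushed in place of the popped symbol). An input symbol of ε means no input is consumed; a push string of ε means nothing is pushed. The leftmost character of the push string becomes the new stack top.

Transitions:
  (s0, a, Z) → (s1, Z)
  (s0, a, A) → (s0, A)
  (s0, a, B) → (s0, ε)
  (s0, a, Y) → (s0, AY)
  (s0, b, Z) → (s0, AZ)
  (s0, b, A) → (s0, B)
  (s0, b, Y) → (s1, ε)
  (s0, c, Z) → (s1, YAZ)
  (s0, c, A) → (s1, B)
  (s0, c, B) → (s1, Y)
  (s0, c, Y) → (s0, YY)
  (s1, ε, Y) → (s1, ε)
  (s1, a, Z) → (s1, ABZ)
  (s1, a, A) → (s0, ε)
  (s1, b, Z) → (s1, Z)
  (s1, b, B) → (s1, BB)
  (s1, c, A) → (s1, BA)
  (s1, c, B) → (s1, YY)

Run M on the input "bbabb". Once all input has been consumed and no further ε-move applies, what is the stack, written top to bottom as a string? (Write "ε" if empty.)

(s0, bbabb, Z) ⊢ (s0, babb, AZ) ⊢ (s0, abb, BZ) ⊢ (s0, bb, Z) ⊢ (s0, b, AZ) ⊢ (s0, ε, BZ)
All input consumed in state s0 with stack BZ.

BZ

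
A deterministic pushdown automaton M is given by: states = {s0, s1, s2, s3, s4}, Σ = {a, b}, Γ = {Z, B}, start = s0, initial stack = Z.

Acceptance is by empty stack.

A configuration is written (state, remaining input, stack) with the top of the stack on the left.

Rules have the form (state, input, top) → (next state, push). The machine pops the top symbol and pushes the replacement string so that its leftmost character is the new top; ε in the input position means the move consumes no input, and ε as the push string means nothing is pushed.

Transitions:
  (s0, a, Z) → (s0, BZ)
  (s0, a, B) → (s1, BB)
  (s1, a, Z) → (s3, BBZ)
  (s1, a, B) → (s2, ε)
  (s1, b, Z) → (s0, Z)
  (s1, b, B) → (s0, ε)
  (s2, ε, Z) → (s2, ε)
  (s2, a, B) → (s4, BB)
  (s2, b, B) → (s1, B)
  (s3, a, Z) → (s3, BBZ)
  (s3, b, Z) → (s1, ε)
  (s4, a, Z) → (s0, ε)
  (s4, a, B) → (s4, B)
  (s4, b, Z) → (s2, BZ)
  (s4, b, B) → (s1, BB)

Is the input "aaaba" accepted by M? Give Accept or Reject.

Accept

(s0, aaaba, Z) ⊢ (s0, aaba, BZ) ⊢ (s1, aba, BBZ) ⊢ (s2, ba, BZ) ⊢ (s1, a, BZ) ⊢ (s2, ε, Z) ⊢ (s2, ε, ε)
All input consumed and the stack is empty.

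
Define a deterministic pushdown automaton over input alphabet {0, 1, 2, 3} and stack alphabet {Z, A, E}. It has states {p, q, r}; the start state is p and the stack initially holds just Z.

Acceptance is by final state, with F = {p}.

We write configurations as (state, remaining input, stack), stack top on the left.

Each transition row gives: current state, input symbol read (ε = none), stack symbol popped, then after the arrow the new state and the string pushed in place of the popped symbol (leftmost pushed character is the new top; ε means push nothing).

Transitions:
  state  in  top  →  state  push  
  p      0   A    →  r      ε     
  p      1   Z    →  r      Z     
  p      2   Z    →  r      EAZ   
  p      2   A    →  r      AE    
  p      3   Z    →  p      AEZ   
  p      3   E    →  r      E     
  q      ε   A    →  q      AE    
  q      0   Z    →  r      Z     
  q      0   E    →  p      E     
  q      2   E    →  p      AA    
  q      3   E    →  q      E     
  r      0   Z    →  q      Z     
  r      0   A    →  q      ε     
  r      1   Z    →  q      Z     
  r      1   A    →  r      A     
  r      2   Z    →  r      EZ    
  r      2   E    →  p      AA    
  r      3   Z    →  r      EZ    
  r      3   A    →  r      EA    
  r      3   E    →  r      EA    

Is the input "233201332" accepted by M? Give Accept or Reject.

(p, 233201332, Z) ⊢ (r, 33201332, EAZ) ⊢ (r, 3201332, EAAZ) ⊢ (r, 201332, EAAAZ) ⊢ (p, 01332, AAAAAZ) ⊢ (r, 1332, AAAAZ) ⊢ (r, 332, AAAAZ) ⊢ (r, 32, EAAAAZ) ⊢ (r, 2, EAAAAAZ) ⊢ (p, ε, AAAAAAAZ)
All input consumed; state p ∈ F.

Accept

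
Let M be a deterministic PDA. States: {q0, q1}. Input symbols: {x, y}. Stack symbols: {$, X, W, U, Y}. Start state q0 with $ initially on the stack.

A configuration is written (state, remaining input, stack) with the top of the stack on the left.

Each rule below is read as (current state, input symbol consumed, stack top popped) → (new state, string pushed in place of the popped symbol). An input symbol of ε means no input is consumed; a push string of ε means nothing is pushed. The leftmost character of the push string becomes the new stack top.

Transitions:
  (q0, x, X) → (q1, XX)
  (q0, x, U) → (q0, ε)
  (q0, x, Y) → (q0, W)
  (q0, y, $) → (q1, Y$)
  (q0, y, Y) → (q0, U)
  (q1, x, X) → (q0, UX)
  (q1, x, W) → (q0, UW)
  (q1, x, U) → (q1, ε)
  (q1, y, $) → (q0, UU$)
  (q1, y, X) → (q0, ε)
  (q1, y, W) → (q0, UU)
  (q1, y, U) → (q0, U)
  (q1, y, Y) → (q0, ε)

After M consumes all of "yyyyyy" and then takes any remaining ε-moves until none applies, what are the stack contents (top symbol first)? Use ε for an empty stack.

$

(q0, yyyyyy, $) ⊢ (q1, yyyyy, Y$) ⊢ (q0, yyyy, $) ⊢ (q1, yyy, Y$) ⊢ (q0, yy, $) ⊢ (q1, y, Y$) ⊢ (q0, ε, $)
All input consumed in state q0 with stack $.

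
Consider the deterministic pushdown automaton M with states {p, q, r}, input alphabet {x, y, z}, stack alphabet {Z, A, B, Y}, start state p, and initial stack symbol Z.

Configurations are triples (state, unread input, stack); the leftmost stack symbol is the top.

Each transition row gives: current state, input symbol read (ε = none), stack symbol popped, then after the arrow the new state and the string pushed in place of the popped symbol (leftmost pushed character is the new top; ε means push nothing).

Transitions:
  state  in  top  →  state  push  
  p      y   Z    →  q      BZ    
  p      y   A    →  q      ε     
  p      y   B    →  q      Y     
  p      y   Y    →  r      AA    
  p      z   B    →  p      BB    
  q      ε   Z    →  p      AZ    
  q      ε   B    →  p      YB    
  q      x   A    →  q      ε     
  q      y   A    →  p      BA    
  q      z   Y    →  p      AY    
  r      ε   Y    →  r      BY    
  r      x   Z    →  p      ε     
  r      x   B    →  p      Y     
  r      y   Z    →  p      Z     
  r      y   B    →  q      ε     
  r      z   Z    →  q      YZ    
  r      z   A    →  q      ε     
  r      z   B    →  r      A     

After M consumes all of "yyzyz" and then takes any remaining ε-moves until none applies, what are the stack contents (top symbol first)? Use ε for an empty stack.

BBABZ

(p, yyzyz, Z) ⊢ (q, yzyz, BZ) ⊢ (p, yzyz, YBZ) ⊢ (r, zyz, AABZ) ⊢ (q, yz, ABZ) ⊢ (p, z, BABZ) ⊢ (p, ε, BBABZ)
All input consumed in state p with stack BBABZ.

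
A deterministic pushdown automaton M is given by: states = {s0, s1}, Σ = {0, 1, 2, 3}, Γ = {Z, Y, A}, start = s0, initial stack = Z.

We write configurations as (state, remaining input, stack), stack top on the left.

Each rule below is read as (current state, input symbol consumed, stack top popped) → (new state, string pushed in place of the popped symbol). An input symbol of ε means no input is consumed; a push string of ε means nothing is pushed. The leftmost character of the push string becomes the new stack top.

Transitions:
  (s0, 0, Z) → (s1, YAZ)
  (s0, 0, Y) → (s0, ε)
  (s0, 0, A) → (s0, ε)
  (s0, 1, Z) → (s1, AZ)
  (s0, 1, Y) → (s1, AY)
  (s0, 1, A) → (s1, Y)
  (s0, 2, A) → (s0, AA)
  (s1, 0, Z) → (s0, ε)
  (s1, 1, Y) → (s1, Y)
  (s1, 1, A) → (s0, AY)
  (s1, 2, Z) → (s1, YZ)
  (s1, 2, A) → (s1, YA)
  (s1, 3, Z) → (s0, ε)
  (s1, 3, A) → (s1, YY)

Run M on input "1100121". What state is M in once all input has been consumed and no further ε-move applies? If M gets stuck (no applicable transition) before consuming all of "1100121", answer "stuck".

(s0, 1100121, Z)
  read 1, top Z: go to s1, push AZ → (s1, 100121, AZ)
  read 1, top A: go to s0, push AY → (s0, 00121, AYZ)
  read 0, top A: go to s0, push ε → (s0, 0121, YZ)
  read 0, top Y: go to s0, push ε → (s0, 121, Z)
  read 1, top Z: go to s1, push AZ → (s1, 21, AZ)
  read 2, top A: go to s1, push YA → (s1, 1, YAZ)
  read 1, top Y: go to s1, push Y → (s1, ε, YAZ)
All input consumed; M is in state s1.

s1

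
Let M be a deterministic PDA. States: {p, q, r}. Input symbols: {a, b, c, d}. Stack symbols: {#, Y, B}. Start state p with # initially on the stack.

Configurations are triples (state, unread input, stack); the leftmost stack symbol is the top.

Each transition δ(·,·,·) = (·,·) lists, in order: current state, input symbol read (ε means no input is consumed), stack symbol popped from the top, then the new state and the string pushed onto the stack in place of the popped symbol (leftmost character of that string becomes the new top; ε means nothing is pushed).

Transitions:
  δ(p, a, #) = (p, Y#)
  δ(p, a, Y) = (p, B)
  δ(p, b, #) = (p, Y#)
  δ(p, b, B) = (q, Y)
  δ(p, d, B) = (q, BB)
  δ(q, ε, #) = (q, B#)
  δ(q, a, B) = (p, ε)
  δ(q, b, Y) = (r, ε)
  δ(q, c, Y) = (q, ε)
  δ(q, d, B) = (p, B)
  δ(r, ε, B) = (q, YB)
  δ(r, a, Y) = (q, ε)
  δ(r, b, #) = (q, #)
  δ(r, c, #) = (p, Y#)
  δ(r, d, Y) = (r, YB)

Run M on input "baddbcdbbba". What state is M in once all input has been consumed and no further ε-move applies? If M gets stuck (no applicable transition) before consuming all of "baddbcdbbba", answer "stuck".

p

(p, baddbcdbbba, #)
  read b, top #: go to p, push Y# → (p, addbcdbbba, Y#)
  read a, top Y: go to p, push B → (p, ddbcdbbba, B#)
  read d, top B: go to q, push BB → (q, dbcdbbba, BB#)
  read d, top B: go to p, push B → (p, bcdbbba, BB#)
  read b, top B: go to q, push Y → (q, cdbbba, YB#)
  read c, top Y: go to q, push ε → (q, dbbba, B#)
  read d, top B: go to p, push B → (p, bbba, B#)
  read b, top B: go to q, push Y → (q, bba, Y#)
  read b, top Y: go to r, push ε → (r, ba, #)
  read b, top #: go to q, push # → (q, a, #)
  ε-move, top #: go to q, push B# → (q, a, B#)
  read a, top B: go to p, push ε → (p, ε, #)
All input consumed; M is in state p.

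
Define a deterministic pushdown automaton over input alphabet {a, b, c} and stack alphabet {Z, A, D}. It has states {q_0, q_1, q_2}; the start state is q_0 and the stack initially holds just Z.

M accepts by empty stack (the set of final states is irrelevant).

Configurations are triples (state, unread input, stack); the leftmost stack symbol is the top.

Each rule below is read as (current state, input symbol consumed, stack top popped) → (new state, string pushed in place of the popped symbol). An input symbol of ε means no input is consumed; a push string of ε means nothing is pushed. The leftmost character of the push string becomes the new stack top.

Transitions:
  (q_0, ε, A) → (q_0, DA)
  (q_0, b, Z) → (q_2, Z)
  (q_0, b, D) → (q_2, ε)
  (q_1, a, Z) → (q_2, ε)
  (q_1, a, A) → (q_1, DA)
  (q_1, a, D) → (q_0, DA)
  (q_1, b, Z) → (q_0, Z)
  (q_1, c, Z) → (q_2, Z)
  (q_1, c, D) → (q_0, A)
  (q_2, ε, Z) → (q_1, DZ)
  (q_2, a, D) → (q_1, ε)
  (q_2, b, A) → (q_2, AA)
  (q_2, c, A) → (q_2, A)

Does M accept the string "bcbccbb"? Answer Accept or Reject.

(q_0, bcbccbb, Z)
  read b, top Z: go to q_2, push Z → (q_2, cbccbb, Z)
  ε-move, top Z: go to q_1, push DZ → (q_1, cbccbb, DZ)
  read c, top D: go to q_0, push A → (q_0, bccbb, AZ)
  ε-move, top A: go to q_0, push DA → (q_0, bccbb, DAZ)
  read b, top D: go to q_2, push ε → (q_2, ccbb, AZ)
  read c, top A: go to q_2, push A → (q_2, cbb, AZ)
  read c, top A: go to q_2, push A → (q_2, bb, AZ)
  read b, top A: go to q_2, push AA → (q_2, b, AAZ)
  read b, top A: go to q_2, push AA → (q_2, ε, AAAZ)
All input consumed; stack is AAAZ, not empty, and no further ε-move applies.

Reject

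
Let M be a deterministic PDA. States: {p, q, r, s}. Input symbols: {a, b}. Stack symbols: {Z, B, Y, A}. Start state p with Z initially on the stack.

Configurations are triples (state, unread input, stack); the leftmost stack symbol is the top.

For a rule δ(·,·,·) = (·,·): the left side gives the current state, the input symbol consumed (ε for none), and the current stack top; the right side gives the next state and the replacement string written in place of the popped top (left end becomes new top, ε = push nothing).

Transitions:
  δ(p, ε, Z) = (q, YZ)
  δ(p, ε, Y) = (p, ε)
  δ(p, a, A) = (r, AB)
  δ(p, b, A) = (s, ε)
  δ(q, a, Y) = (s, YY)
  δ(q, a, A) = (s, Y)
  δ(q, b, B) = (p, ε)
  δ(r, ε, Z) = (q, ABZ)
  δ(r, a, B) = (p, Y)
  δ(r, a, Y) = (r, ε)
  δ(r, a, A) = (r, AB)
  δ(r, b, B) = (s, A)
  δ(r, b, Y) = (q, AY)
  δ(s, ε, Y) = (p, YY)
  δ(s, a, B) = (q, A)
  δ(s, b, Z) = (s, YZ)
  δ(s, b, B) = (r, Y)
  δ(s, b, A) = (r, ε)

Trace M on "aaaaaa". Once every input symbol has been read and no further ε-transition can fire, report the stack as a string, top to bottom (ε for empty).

YZ

(p, aaaaaa, Z)
  ε-move, top Z: go to q, push YZ → (q, aaaaaa, YZ)
  read a, top Y: go to s, push YY → (s, aaaaa, YYZ)
  ε-move, top Y: go to p, push YY → (p, aaaaa, YYYZ)
  ε-move, top Y: go to p, push ε → (p, aaaaa, YYZ)
  ε-move, top Y: go to p, push ε → (p, aaaaa, YZ)
  ε-move, top Y: go to p, push ε → (p, aaaaa, Z)
  ε-move, top Z: go to q, push YZ → (q, aaaaa, YZ)
  read a, top Y: go to s, push YY → (s, aaaa, YYZ)
  ε-move, top Y: go to p, push YY → (p, aaaa, YYYZ)
  ε-move, top Y: go to p, push ε → (p, aaaa, YYZ)
  ε-move, top Y: go to p, push ε → (p, aaaa, YZ)
  ε-move, top Y: go to p, push ε → (p, aaaa, Z)
  ε-move, top Z: go to q, push YZ → (q, aaaa, YZ)
  read a, top Y: go to s, push YY → (s, aaa, YYZ)
  ε-move, top Y: go to p, push YY → (p, aaa, YYYZ)
  ε-move, top Y: go to p, push ε → (p, aaa, YYZ)
  ε-move, top Y: go to p, push ε → (p, aaa, YZ)
  ε-move, top Y: go to p, push ε → (p, aaa, Z)
  ε-move, top Z: go to q, push YZ → (q, aaa, YZ)
  read a, top Y: go to s, push YY → (s, aa, YYZ)
  ε-move, top Y: go to p, push YY → (p, aa, YYYZ)
  ε-move, top Y: go to p, push ε → (p, aa, YYZ)
  ε-move, top Y: go to p, push ε → (p, aa, YZ)
  ε-move, top Y: go to p, push ε → (p, aa, Z)
  ε-move, top Z: go to q, push YZ → (q, aa, YZ)
  read a, top Y: go to s, push YY → (s, a, YYZ)
  ε-move, top Y: go to p, push YY → (p, a, YYYZ)
  ε-move, top Y: go to p, push ε → (p, a, YYZ)
  ε-move, top Y: go to p, push ε → (p, a, YZ)
  ε-move, top Y: go to p, push ε → (p, a, Z)
  ε-move, top Z: go to q, push YZ → (q, a, YZ)
  read a, top Y: go to s, push YY → (s, ε, YYZ)
  ε-move, top Y: go to p, push YY → (p, ε, YYYZ)
  ε-move, top Y: go to p, push ε → (p, ε, YYZ)
  ε-move, top Y: go to p, push ε → (p, ε, YZ)
  ε-move, top Y: go to p, push ε → (p, ε, Z)
  ε-move, top Z: go to q, push YZ → (q, ε, YZ)
All input consumed in state q with stack YZ.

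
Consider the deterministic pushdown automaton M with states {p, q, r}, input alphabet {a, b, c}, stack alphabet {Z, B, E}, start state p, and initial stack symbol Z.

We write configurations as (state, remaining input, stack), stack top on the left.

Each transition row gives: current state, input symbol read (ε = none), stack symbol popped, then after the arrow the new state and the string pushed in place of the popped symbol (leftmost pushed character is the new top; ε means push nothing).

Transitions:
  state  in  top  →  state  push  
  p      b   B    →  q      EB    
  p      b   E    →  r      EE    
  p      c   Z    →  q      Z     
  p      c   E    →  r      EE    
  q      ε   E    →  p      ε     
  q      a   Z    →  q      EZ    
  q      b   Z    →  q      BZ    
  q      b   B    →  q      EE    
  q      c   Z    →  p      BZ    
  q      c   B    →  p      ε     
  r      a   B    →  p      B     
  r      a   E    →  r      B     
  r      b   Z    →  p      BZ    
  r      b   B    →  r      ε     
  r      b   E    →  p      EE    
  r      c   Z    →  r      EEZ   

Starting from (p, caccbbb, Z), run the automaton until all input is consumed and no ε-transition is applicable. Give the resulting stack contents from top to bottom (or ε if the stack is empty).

BZ

(p, caccbbb, Z)
  read c, top Z: go to q, push Z → (q, accbbb, Z)
  read a, top Z: go to q, push EZ → (q, ccbbb, EZ)
  ε-move, top E: go to p, push ε → (p, ccbbb, Z)
  read c, top Z: go to q, push Z → (q, cbbb, Z)
  read c, top Z: go to p, push BZ → (p, bbb, BZ)
  read b, top B: go to q, push EB → (q, bb, EBZ)
  ε-move, top E: go to p, push ε → (p, bb, BZ)
  read b, top B: go to q, push EB → (q, b, EBZ)
  ε-move, top E: go to p, push ε → (p, b, BZ)
  read b, top B: go to q, push EB → (q, ε, EBZ)
  ε-move, top E: go to p, push ε → (p, ε, BZ)
All input consumed in state p with stack BZ.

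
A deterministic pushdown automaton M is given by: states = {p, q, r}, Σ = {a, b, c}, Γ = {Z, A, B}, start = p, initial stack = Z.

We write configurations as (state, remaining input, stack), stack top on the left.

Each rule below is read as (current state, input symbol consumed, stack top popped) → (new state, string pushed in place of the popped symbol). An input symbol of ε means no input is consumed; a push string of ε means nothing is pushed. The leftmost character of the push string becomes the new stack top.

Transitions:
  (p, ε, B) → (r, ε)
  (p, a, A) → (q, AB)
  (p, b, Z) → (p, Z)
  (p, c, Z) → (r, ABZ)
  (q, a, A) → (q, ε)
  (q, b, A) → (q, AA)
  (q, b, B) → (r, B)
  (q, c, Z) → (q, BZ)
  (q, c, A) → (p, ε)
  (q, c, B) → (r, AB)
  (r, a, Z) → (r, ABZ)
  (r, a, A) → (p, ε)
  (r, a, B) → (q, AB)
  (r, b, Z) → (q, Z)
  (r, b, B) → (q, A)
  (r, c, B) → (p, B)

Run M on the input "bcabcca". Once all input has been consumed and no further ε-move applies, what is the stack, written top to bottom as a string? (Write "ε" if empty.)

(p, bcabcca, Z)
  read b, top Z: go to p, push Z → (p, cabcca, Z)
  read c, top Z: go to r, push ABZ → (r, abcca, ABZ)
  read a, top A: go to p, push ε → (p, bcca, BZ)
  ε-move, top B: go to r, push ε → (r, bcca, Z)
  read b, top Z: go to q, push Z → (q, cca, Z)
  read c, top Z: go to q, push BZ → (q, ca, BZ)
  read c, top B: go to r, push AB → (r, a, ABZ)
  read a, top A: go to p, push ε → (p, ε, BZ)
  ε-move, top B: go to r, push ε → (r, ε, Z)
All input consumed in state r with stack Z.

Z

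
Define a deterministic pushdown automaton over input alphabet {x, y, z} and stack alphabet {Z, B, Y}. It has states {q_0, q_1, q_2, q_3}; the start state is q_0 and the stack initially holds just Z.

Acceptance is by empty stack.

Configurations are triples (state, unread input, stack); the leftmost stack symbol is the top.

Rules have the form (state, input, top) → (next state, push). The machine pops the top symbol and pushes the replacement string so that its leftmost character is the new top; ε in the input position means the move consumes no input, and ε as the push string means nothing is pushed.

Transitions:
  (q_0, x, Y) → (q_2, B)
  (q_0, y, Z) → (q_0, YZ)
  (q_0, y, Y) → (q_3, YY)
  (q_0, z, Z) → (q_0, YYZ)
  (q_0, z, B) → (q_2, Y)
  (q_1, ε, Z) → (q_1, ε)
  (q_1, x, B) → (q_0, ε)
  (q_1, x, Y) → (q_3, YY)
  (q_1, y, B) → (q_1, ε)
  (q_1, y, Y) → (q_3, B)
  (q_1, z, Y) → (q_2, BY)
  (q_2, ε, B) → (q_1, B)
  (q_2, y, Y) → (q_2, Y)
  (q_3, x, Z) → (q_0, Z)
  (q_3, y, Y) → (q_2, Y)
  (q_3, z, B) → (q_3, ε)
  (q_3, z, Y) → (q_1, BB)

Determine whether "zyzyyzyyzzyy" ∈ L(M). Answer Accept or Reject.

(q_0, zyzyyzyyzzyy, Z)
  read z, top Z: go to q_0, push YYZ → (q_0, yzyyzyyzzyy, YYZ)
  read y, top Y: go to q_3, push YY → (q_3, zyyzyyzzyy, YYYZ)
  read z, top Y: go to q_1, push BB → (q_1, yyzyyzzyy, BBYYZ)
  read y, top B: go to q_1, push ε → (q_1, yzyyzzyy, BYYZ)
  read y, top B: go to q_1, push ε → (q_1, zyyzzyy, YYZ)
  read z, top Y: go to q_2, push BY → (q_2, yyzzyy, BYYZ)
  ε-move, top B: go to q_1, push B → (q_1, yyzzyy, BYYZ)
  read y, top B: go to q_1, push ε → (q_1, yzzyy, YYZ)
  read y, top Y: go to q_3, push B → (q_3, zzyy, BYZ)
  read z, top B: go to q_3, push ε → (q_3, zyy, YZ)
  read z, top Y: go to q_1, push BB → (q_1, yy, BBZ)
  read y, top B: go to q_1, push ε → (q_1, y, BZ)
  read y, top B: go to q_1, push ε → (q_1, ε, Z)
  ε-move, top Z: go to q_1, push ε → (q_1, ε, ε)
All input consumed and the stack is empty.

Accept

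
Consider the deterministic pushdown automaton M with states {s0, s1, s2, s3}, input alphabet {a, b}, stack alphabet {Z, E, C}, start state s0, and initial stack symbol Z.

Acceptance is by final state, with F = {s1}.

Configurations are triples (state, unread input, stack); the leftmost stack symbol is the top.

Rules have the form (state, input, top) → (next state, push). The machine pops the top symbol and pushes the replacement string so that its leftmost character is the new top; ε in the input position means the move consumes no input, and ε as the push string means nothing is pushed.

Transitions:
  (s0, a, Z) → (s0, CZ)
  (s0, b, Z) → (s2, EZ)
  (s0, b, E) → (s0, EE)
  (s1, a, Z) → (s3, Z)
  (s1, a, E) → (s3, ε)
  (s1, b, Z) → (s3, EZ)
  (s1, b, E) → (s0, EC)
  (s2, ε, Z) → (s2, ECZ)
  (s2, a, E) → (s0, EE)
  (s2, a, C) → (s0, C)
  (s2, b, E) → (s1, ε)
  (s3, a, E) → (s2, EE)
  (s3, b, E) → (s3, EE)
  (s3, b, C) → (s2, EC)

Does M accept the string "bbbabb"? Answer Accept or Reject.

Reject

(s0, bbbabb, Z) ⊢ (s2, bbabb, EZ) ⊢ (s1, babb, Z) ⊢ (s3, abb, EZ) ⊢ (s2, bb, EEZ) ⊢ (s1, b, EZ) ⊢ (s0, ε, ECZ)
All input consumed; state s0 ∉ F and no further ε-move applies.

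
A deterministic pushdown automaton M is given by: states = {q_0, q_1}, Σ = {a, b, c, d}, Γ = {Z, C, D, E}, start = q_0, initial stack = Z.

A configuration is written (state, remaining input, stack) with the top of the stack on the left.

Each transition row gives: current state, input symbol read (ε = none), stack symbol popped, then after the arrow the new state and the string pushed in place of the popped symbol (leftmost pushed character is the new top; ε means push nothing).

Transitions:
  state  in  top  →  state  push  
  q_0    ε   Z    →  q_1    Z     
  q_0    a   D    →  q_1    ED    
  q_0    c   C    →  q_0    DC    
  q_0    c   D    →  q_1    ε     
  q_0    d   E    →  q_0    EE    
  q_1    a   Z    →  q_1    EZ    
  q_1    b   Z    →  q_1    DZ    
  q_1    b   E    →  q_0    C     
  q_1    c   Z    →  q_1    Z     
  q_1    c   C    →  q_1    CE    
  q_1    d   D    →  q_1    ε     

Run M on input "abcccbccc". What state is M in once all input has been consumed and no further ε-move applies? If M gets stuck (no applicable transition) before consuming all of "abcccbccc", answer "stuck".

(q_0, abcccbccc, Z) ⊢ (q_1, abcccbccc, Z) ⊢ (q_1, bcccbccc, EZ) ⊢ (q_0, cccbccc, CZ) ⊢ (q_0, ccbccc, DCZ) ⊢ (q_1, cbccc, CZ) ⊢ (q_1, bccc, CEZ)
No transition for (q_1, b, top C); M blocks with input bccc remaining.

stuck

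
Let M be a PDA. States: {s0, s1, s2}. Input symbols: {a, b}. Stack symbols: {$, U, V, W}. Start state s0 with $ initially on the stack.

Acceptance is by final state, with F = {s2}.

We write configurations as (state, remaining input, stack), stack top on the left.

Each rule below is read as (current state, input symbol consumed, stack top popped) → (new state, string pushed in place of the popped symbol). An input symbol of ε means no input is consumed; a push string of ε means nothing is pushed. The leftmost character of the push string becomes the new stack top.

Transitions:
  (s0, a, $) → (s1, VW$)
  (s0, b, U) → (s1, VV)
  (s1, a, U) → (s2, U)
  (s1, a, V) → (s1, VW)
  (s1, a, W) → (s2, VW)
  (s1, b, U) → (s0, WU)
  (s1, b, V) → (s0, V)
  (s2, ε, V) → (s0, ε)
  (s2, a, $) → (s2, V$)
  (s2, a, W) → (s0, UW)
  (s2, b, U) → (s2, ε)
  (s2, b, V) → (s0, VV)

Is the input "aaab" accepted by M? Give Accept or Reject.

Reject

No computation consumes all input and reaches a final state.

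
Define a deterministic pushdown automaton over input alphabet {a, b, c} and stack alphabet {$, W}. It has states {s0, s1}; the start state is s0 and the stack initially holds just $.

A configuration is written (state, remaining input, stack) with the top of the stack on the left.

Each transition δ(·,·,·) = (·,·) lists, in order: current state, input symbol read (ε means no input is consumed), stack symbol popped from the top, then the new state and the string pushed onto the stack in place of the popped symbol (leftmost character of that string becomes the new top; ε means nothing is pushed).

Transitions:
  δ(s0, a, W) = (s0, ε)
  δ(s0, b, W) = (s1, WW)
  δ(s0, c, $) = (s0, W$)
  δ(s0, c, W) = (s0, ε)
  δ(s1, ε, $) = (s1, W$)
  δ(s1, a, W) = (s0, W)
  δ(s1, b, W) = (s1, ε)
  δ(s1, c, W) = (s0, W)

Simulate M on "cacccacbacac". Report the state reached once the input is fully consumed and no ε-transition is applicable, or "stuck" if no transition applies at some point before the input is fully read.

(s0, cacccacbacac, $)
  read c, top $: go to s0, push W$ → (s0, acccacbacac, W$)
  read a, top W: go to s0, push ε → (s0, cccacbacac, $)
  read c, top $: go to s0, push W$ → (s0, ccacbacac, W$)
  read c, top W: go to s0, push ε → (s0, cacbacac, $)
  read c, top $: go to s0, push W$ → (s0, acbacac, W$)
  read a, top W: go to s0, push ε → (s0, cbacac, $)
  read c, top $: go to s0, push W$ → (s0, bacac, W$)
  read b, top W: go to s1, push WW → (s1, acac, WW$)
  read a, top W: go to s0, push W → (s0, cac, WW$)
  read c, top W: go to s0, push ε → (s0, ac, W$)
  read a, top W: go to s0, push ε → (s0, c, $)
  read c, top $: go to s0, push W$ → (s0, ε, W$)
All input consumed; M is in state s0.

s0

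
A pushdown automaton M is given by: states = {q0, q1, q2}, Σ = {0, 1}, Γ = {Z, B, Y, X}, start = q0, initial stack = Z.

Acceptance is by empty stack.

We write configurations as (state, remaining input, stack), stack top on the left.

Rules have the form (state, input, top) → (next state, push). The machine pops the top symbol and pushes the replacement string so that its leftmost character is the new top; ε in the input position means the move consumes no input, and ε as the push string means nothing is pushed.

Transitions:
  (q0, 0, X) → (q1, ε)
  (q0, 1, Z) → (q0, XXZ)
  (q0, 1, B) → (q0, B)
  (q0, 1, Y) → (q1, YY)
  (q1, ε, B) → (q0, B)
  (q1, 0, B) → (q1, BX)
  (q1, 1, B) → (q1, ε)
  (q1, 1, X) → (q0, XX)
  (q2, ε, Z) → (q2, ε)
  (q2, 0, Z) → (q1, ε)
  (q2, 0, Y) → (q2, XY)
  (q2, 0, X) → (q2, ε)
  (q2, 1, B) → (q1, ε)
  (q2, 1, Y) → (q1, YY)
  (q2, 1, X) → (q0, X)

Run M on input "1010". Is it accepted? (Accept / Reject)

No computation consumes all input and empties the stack.

Reject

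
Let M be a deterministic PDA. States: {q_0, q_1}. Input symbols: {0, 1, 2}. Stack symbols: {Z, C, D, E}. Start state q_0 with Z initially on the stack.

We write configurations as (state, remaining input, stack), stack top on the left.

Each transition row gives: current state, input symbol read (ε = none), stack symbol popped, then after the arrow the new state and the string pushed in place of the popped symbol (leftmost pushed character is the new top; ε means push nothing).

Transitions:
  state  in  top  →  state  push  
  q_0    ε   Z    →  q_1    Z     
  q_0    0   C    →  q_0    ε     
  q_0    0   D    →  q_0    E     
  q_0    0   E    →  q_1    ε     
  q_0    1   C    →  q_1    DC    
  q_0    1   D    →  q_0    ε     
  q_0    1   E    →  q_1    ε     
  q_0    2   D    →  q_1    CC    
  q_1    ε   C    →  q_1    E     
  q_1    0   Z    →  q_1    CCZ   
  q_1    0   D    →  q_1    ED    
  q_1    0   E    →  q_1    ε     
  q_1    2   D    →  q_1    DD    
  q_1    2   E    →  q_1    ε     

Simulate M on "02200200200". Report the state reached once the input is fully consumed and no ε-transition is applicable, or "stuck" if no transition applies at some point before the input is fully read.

(q_0, 02200200200, Z) ⊢ (q_1, 02200200200, Z) ⊢ (q_1, 2200200200, CCZ) ⊢ (q_1, 2200200200, ECZ) ⊢ (q_1, 200200200, CZ) ⊢ (q_1, 200200200, EZ) ⊢ (q_1, 00200200, Z) ⊢ (q_1, 0200200, CCZ) ⊢ (q_1, 0200200, ECZ) ⊢ (q_1, 200200, CZ) ⊢ (q_1, 200200, EZ) ⊢ (q_1, 00200, Z) ⊢ (q_1, 0200, CCZ) ⊢ (q_1, 0200, ECZ) ⊢ (q_1, 200, CZ) ⊢ (q_1, 200, EZ) ⊢ (q_1, 00, Z) ⊢ (q_1, 0, CCZ) ⊢ (q_1, 0, ECZ) ⊢ (q_1, ε, CZ) ⊢ (q_1, ε, EZ)
All input consumed; M is in state q_1.

q_1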